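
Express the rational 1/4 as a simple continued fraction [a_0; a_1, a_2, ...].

[0; 4]

Run the Euclidean algorithm on 1 and 4; the successive quotients are the partial quotients a_0, a_1, ... (each step inverts the fractional part left over by the previous one):
  1 = 0*4 + 1, so a_0 = 0.
  4 = 4*1 + 0, so a_1 = 4.
The remainder reaches 0 after 2 divisions, so the expansion has 2 partial quotients, read off in order.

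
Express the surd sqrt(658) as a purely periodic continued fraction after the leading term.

[25; (1, 1, 1, 6, 1, 1, 1, 50)]

Write x_i = (sqrt(658) + m_i)/d_i with (m_0, d_0) = (0, 1). a_0 = floor(sqrt(658)) = 25, since 25^2 = 625 <= 658 < 676 = 26^2.
Iterate m_{i+1} = d_i*a_i - m_i, d_{i+1} = (658 - m_{i+1}^2)/d_i, a_{i+1} = floor((a_0 + m_{i+1})/d_{i+1}):
  m_1 = 1*25 - 0 = 25, d_1 = (658 - 25^2)/1 = 33/1 = 33, a_1 = floor((25 + 25)/33) = 1.
  m_2 = 33*1 - 25 = 8, d_2 = (658 - 8^2)/33 = 594/33 = 18, a_2 = floor((25 + 8)/18) = 1.
  m_3 = 18*1 - 8 = 10, d_3 = (658 - 10^2)/18 = 558/18 = 31, a_3 = floor((25 + 10)/31) = 1.
  m_4 = 31*1 - 10 = 21, d_4 = (658 - 21^2)/31 = 217/31 = 7, a_4 = floor((25 + 21)/7) = 6.
  m_5 = 7*6 - 21 = 21, d_5 = (658 - 21^2)/7 = 217/7 = 31, a_5 = floor((25 + 21)/31) = 1.
  m_6 = 31*1 - 21 = 10, d_6 = (658 - 10^2)/31 = 558/31 = 18, a_6 = floor((25 + 10)/18) = 1.
  m_7 = 18*1 - 10 = 8, d_7 = (658 - 8^2)/18 = 594/18 = 33, a_7 = floor((25 + 8)/33) = 1.
  m_8 = 33*1 - 8 = 25, d_8 = (658 - 25^2)/33 = 33/33 = 1, a_8 = floor((25 + 25)/1) = 50.
  m_9 = 1*50 - 25 = 25, d_9 = (658 - 25^2)/1 = 33/1 = 33: (m_9, d_9) = (m_1, d_1) = (25, 33), so from here the quotients repeat a_1, ..., a_8; the period length is 8.
Hence the expansion of sqrt(658) is a_0 = 25 followed by the repeating block 1, 1, 1, 6, 1, 1, 1, 50 (period 8).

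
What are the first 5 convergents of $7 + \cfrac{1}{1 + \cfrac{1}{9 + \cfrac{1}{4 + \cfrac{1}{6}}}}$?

7/1, 8/1, 79/10, 324/41, 2023/256

Using the convergent recurrence p_i = a_i*p_{i-1} + p_{i-2}, q_i = a_i*q_{i-1} + q_{i-2} with p_{-2}=0, p_{-1}=1, q_{-2}=1, q_{-1}=0:
  i=0: a_0=7, p_0 = 7*1 + 0 = 7, q_0 = 7*0 + 1 = 1.
  i=1: a_1=1, p_1 = 1*7 + 1 = 8, q_1 = 1*1 + 0 = 1.
  i=2: a_2=9, p_2 = 9*8 + 7 = 79, q_2 = 9*1 + 1 = 10.
  i=3: a_3=4, p_3 = 4*79 + 8 = 324, q_3 = 4*10 + 1 = 41.
  i=4: a_4=6, p_4 = 6*324 + 79 = 2023, q_4 = 6*41 + 10 = 256.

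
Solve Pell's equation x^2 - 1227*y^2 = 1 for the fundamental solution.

First expand sqrt(1227) as a continued fraction. With x_i = (sqrt(1227) + m_i)/d_i and (m_0, d_0) = (0, 1): a_0 = floor(sqrt(1227)) = 35, since 35^2 = 1225 <= 1227 < 1296 = 36^2.
Iterate m_{i+1} = d_i*a_i - m_i, d_{i+1} = (1227 - m_{i+1}^2)/d_i, a_{i+1} = floor((a_0 + m_{i+1})/d_{i+1}):
  m_1 = 1*35 - 0 = 35, d_1 = (1227 - 35^2)/1 = 2/1 = 2, a_1 = floor((35 + 35)/2) = 35.
  m_2 = 2*35 - 35 = 35, d_2 = (1227 - 35^2)/2 = 2/2 = 1, a_2 = floor((35 + 35)/1) = 70.
  m_3 = 1*70 - 35 = 35, d_3 = (1227 - 35^2)/1 = 2/1 = 2: (m_3, d_3) = (m_1, d_1) = (35, 2), so from here the quotients repeat a_1, a_2; the period length is 2.
So sqrt(1227) = [35; (35, 70)] with period length k = 2.
k is even, so the fundamental solution of x^2 - 1227y^2 = 1 is (p_{k-1}, q_{k-1}) = (p_1, q_1); compute convergents through index 1.
Convergents (p_i = a_i*p_{i-1} + p_{i-2}, q_i = a_i*q_{i-1} + q_{i-2} with p_{-2}=0, p_{-1}=1, q_{-2}=1, q_{-1}=0):
  i=0: a_0=35, p_0 = 35*1 + 0 = 35, q_0 = 35*0 + 1 = 1.
  i=1: a_1=35, p_1 = 35*35 + 1 = 1226, q_1 = 35*1 + 0 = 35.
Check: 1226^2 - 1227*35^2 = 1503076 - 1503075 = 1, so (x, y) = (1226, 35) solves the equation, and by the theorem it is the least positive solution.

(x, y) = (1226, 35)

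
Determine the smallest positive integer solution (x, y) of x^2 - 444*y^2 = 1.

(x, y) = (295, 14)

First expand sqrt(444) as a continued fraction. With x_i = (sqrt(444) + m_i)/d_i and (m_0, d_0) = (0, 1): a_0 = floor(sqrt(444)) = 21, since 21^2 = 441 <= 444 < 484 = 22^2.
Iterate m_{i+1} = d_i*a_i - m_i, d_{i+1} = (444 - m_{i+1}^2)/d_i, a_{i+1} = floor((a_0 + m_{i+1})/d_{i+1}):
  m_1 = 1*21 - 0 = 21, d_1 = (444 - 21^2)/1 = 3/1 = 3, a_1 = floor((21 + 21)/3) = 14.
  m_2 = 3*14 - 21 = 21, d_2 = (444 - 21^2)/3 = 3/3 = 1, a_2 = floor((21 + 21)/1) = 42.
  m_3 = 1*42 - 21 = 21, d_3 = (444 - 21^2)/1 = 3/1 = 3: (m_3, d_3) = (m_1, d_1) = (21, 3), so from here the quotients repeat a_1, a_2; the period length is 2.
So sqrt(444) = [21; (14, 42)] with period length k = 2.
k is even, so the fundamental solution of x^2 - 444y^2 = 1 is (p_{k-1}, q_{k-1}) = (p_1, q_1); compute convergents through index 1.
Convergents (p_i = a_i*p_{i-1} + p_{i-2}, q_i = a_i*q_{i-1} + q_{i-2} with p_{-2}=0, p_{-1}=1, q_{-2}=1, q_{-1}=0):
  i=0: a_0=21, p_0 = 21*1 + 0 = 21, q_0 = 21*0 + 1 = 1.
  i=1: a_1=14, p_1 = 14*21 + 1 = 295, q_1 = 14*1 + 0 = 14.
Check: 295^2 - 444*14^2 = 87025 - 87024 = 1, so (x, y) = (295, 14) solves the equation, and by the theorem it is the least positive solution.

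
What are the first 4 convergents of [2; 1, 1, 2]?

2/1, 3/1, 5/2, 13/5

Using the convergent recurrence p_i = a_i*p_{i-1} + p_{i-2}, q_i = a_i*q_{i-1} + q_{i-2} with p_{-2}=0, p_{-1}=1, q_{-2}=1, q_{-1}=0:
  i=0: a_0=2, p_0 = 2*1 + 0 = 2, q_0 = 2*0 + 1 = 1.
  i=1: a_1=1, p_1 = 1*2 + 1 = 3, q_1 = 1*1 + 0 = 1.
  i=2: a_2=1, p_2 = 1*3 + 2 = 5, q_2 = 1*1 + 1 = 2.
  i=3: a_3=2, p_3 = 2*5 + 3 = 13, q_3 = 2*2 + 1 = 5.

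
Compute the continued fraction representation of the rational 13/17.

[0; 1, 3, 4]

Run the Euclidean algorithm on 13 and 17; the successive quotients are the partial quotients a_0, a_1, ... (each step inverts the fractional part left over by the previous one):
  13 = 0*17 + 13, so a_0 = 0.
  17 = 1*13 + 4, so a_1 = 1.
  13 = 3*4 + 1, so a_2 = 3.
  4 = 4*1 + 0, so a_3 = 4.
The remainder reaches 0 after 4 divisions, so the expansion has 4 partial quotients, read off in order.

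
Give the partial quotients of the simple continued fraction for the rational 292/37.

Run the Euclidean algorithm on 292 and 37; the successive quotients are the partial quotients a_0, a_1, ... (each step inverts the fractional part left over by the previous one):
  292 = 7*37 + 33, so a_0 = 7.
  37 = 1*33 + 4, so a_1 = 1.
  33 = 8*4 + 1, so a_2 = 8.
  4 = 4*1 + 0, so a_3 = 4.
The remainder reaches 0 after 4 divisions, so the expansion has 4 partial quotients, read off in order.

[7; 1, 8, 4]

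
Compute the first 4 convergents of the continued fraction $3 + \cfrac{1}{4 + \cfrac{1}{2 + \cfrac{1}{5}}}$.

3/1, 13/4, 29/9, 158/49

Using the convergent recurrence p_i = a_i*p_{i-1} + p_{i-2}, q_i = a_i*q_{i-1} + q_{i-2} with p_{-2}=0, p_{-1}=1, q_{-2}=1, q_{-1}=0:
  i=0: a_0=3, p_0 = 3*1 + 0 = 3, q_0 = 3*0 + 1 = 1.
  i=1: a_1=4, p_1 = 4*3 + 1 = 13, q_1 = 4*1 + 0 = 4.
  i=2: a_2=2, p_2 = 2*13 + 3 = 29, q_2 = 2*4 + 1 = 9.
  i=3: a_3=5, p_3 = 5*29 + 13 = 158, q_3 = 5*9 + 4 = 49.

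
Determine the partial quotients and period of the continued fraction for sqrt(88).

Write x_i = (sqrt(88) + m_i)/d_i with (m_0, d_0) = (0, 1). a_0 = floor(sqrt(88)) = 9, since 9^2 = 81 <= 88 < 100 = 10^2.
Iterate m_{i+1} = d_i*a_i - m_i, d_{i+1} = (88 - m_{i+1}^2)/d_i, a_{i+1} = floor((a_0 + m_{i+1})/d_{i+1}):
  m_1 = 1*9 - 0 = 9, d_1 = (88 - 9^2)/1 = 7/1 = 7, a_1 = floor((9 + 9)/7) = 2.
  m_2 = 7*2 - 9 = 5, d_2 = (88 - 5^2)/7 = 63/7 = 9, a_2 = floor((9 + 5)/9) = 1.
  m_3 = 9*1 - 5 = 4, d_3 = (88 - 4^2)/9 = 72/9 = 8, a_3 = floor((9 + 4)/8) = 1.
  m_4 = 8*1 - 4 = 4, d_4 = (88 - 4^2)/8 = 72/8 = 9, a_4 = floor((9 + 4)/9) = 1.
  m_5 = 9*1 - 4 = 5, d_5 = (88 - 5^2)/9 = 63/9 = 7, a_5 = floor((9 + 5)/7) = 2.
  m_6 = 7*2 - 5 = 9, d_6 = (88 - 9^2)/7 = 7/7 = 1, a_6 = floor((9 + 9)/1) = 18.
  m_7 = 1*18 - 9 = 9, d_7 = (88 - 9^2)/1 = 7/1 = 7: (m_7, d_7) = (m_1, d_1) = (9, 7), so from here the quotients repeat a_1, ..., a_6; the period length is 6.
Hence the expansion of sqrt(88) is a_0 = 9 followed by the repeating block 2, 1, 1, 1, 2, 18 (period 6).

[9; (2, 1, 1, 1, 2, 18)]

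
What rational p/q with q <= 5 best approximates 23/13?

7/4

Expand x = 23/13 as a continued fraction with the Euclidean algorithm:
  23 = 1*13 + 10, so a_0 = 1.
  13 = 1*10 + 3, so a_1 = 1.
  10 = 3*3 + 1, so a_2 = 3.
  3 = 3*1 + 0, so a_3 = 3.
so x = [1; 1, 3, 3].
Convergents (p_i = a_i*p_{i-1} + p_{i-2}, q_i = a_i*q_{i-1} + q_{i-2} with p_{-2}=0, p_{-1}=1, q_{-2}=1, q_{-1}=0), until the denominator exceeds 5:
  i=0: a_0=1, p_0 = 1*1 + 0 = 1, q_0 = 1*0 + 1 = 1.
  i=1: a_1=1, p_1 = 1*1 + 1 = 2, q_1 = 1*1 + 0 = 1.
  i=2: a_2=3, p_2 = 3*2 + 1 = 7, q_2 = 3*1 + 1 = 4.
  i=3: a_3=3, p_3 = 3*7 + 2 = 23, q_3 = 3*4 + 1 = 13.
q_3 = 13 > 5, so the last convergent with denominator <= 5 is p_2/q_2 = 7/4.
The closest fraction with denominator <= 5 is either p_2/q_2 or the intermediate fraction (k*p_2 + p_1)/(k*q_2 + q_1) with the largest k >= 1 whose denominator stays <= 5; these approach x as k grows, and every other convergent or intermediate fraction in range is farther away.
Largest k: floor((5 - q_1)/q_2) = floor((5 - 1)/4) = 1.
That gives (1*7 + 2)/(1*4 + 1) = 9/5.
Compare the errors: |x - 7/4| = |23*4 - 7*13|/(13*4) = 1/52, and |x - 9/5| = |23*5 - 9*13|/(13*5) = 2/65.
Cross-multiplying, 1*65 = 65 < 104 = 2*52, so 1/52 is smaller: the convergent 7/4 is closer to x than 9/5.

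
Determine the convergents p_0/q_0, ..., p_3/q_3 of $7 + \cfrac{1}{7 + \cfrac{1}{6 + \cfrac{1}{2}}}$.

Using the convergent recurrence p_i = a_i*p_{i-1} + p_{i-2}, q_i = a_i*q_{i-1} + q_{i-2} with p_{-2}=0, p_{-1}=1, q_{-2}=1, q_{-1}=0:
  i=0: a_0=7, p_0 = 7*1 + 0 = 7, q_0 = 7*0 + 1 = 1.
  i=1: a_1=7, p_1 = 7*7 + 1 = 50, q_1 = 7*1 + 0 = 7.
  i=2: a_2=6, p_2 = 6*50 + 7 = 307, q_2 = 6*7 + 1 = 43.
  i=3: a_3=2, p_3 = 2*307 + 50 = 664, q_3 = 2*43 + 7 = 93.

7/1, 50/7, 307/43, 664/93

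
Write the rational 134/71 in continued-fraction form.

Run the Euclidean algorithm on 134 and 71; the successive quotients are the partial quotients a_0, a_1, ... (each step inverts the fractional part left over by the previous one):
  134 = 1*71 + 63, so a_0 = 1.
  71 = 1*63 + 8, so a_1 = 1.
  63 = 7*8 + 7, so a_2 = 7.
  8 = 1*7 + 1, so a_3 = 1.
  7 = 7*1 + 0, so a_4 = 7.
The remainder reaches 0 after 5 divisions, so the expansion has 5 partial quotients, read off in order.

[1; 1, 7, 1, 7]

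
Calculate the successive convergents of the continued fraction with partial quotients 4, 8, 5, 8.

4/1, 33/8, 169/41, 1385/336

Using the convergent recurrence p_i = a_i*p_{i-1} + p_{i-2}, q_i = a_i*q_{i-1} + q_{i-2} with p_{-2}=0, p_{-1}=1, q_{-2}=1, q_{-1}=0:
  i=0: a_0=4, p_0 = 4*1 + 0 = 4, q_0 = 4*0 + 1 = 1.
  i=1: a_1=8, p_1 = 8*4 + 1 = 33, q_1 = 8*1 + 0 = 8.
  i=2: a_2=5, p_2 = 5*33 + 4 = 169, q_2 = 5*8 + 1 = 41.
  i=3: a_3=8, p_3 = 8*169 + 33 = 1385, q_3 = 8*41 + 8 = 336.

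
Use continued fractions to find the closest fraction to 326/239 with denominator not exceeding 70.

Expand x = 326/239 as a continued fraction with the Euclidean algorithm:
  326 = 1*239 + 87, so a_0 = 1.
  239 = 2*87 + 65, so a_1 = 2.
  87 = 1*65 + 22, so a_2 = 1.
  65 = 2*22 + 21, so a_3 = 2.
  22 = 1*21 + 1, so a_4 = 1.
  21 = 21*1 + 0, so a_5 = 21.
so x = [1; 2, 1, 2, 1, 21].
Convergents (p_i = a_i*p_{i-1} + p_{i-2}, q_i = a_i*q_{i-1} + q_{i-2} with p_{-2}=0, p_{-1}=1, q_{-2}=1, q_{-1}=0), until the denominator exceeds 70:
  i=0: a_0=1, p_0 = 1*1 + 0 = 1, q_0 = 1*0 + 1 = 1.
  i=1: a_1=2, p_1 = 2*1 + 1 = 3, q_1 = 2*1 + 0 = 2.
  i=2: a_2=1, p_2 = 1*3 + 1 = 4, q_2 = 1*2 + 1 = 3.
  i=3: a_3=2, p_3 = 2*4 + 3 = 11, q_3 = 2*3 + 2 = 8.
  i=4: a_4=1, p_4 = 1*11 + 4 = 15, q_4 = 1*8 + 3 = 11.
  i=5: a_5=21, p_5 = 21*15 + 11 = 326, q_5 = 21*11 + 8 = 239.
q_5 = 239 > 70, so the last convergent with denominator <= 70 is p_4/q_4 = 15/11.
The closest fraction with denominator <= 70 is either p_4/q_4 or the intermediate fraction (k*p_4 + p_3)/(k*q_4 + q_3) with the largest k >= 1 whose denominator stays <= 70; these approach x as k grows, and every other convergent or intermediate fraction in range is farther away.
Largest k: floor((70 - q_3)/q_4) = floor((70 - 8)/11) = 5.
That gives (5*15 + 11)/(5*11 + 8) = 86/63.
Compare the errors: |x - 15/11| = |326*11 - 15*239|/(239*11) = 1/2629, and |x - 86/63| = |326*63 - 86*239|/(239*63) = 16/15057.
Cross-multiplying, 1*15057 = 15057 < 42064 = 16*2629, so 1/2629 is smaller: the convergent 15/11 is closer to x than 86/63.

15/11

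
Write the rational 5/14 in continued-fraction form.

[0; 2, 1, 4]

Run the Euclidean algorithm on 5 and 14; the successive quotients are the partial quotients a_0, a_1, ... (each step inverts the fractional part left over by the previous one):
  5 = 0*14 + 5, so a_0 = 0.
  14 = 2*5 + 4, so a_1 = 2.
  5 = 1*4 + 1, so a_2 = 1.
  4 = 4*1 + 0, so a_3 = 4.
The remainder reaches 0 after 4 divisions, so the expansion has 4 partial quotients, read off in order.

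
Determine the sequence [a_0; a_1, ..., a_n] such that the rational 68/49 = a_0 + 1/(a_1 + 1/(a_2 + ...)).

[1; 2, 1, 1, 2, 1, 2]

Run the Euclidean algorithm on 68 and 49; the successive quotients are the partial quotients a_0, a_1, ... (each step inverts the fractional part left over by the previous one):
  68 = 1*49 + 19, so a_0 = 1.
  49 = 2*19 + 11, so a_1 = 2.
  19 = 1*11 + 8, so a_2 = 1.
  11 = 1*8 + 3, so a_3 = 1.
  8 = 2*3 + 2, so a_4 = 2.
  3 = 1*2 + 1, so a_5 = 1.
  2 = 2*1 + 0, so a_6 = 2.
The remainder reaches 0 after 7 divisions, so the expansion has 7 partial quotients, read off in order.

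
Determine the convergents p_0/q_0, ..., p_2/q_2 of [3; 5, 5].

3/1, 16/5, 83/26

Using the convergent recurrence p_i = a_i*p_{i-1} + p_{i-2}, q_i = a_i*q_{i-1} + q_{i-2} with p_{-2}=0, p_{-1}=1, q_{-2}=1, q_{-1}=0:
  i=0: a_0=3, p_0 = 3*1 + 0 = 3, q_0 = 3*0 + 1 = 1.
  i=1: a_1=5, p_1 = 5*3 + 1 = 16, q_1 = 5*1 + 0 = 5.
  i=2: a_2=5, p_2 = 5*16 + 3 = 83, q_2 = 5*5 + 1 = 26.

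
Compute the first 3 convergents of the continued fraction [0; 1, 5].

Using the convergent recurrence p_i = a_i*p_{i-1} + p_{i-2}, q_i = a_i*q_{i-1} + q_{i-2} with p_{-2}=0, p_{-1}=1, q_{-2}=1, q_{-1}=0:
  i=0: a_0=0, p_0 = 0*1 + 0 = 0, q_0 = 0*0 + 1 = 1.
  i=1: a_1=1, p_1 = 1*0 + 1 = 1, q_1 = 1*1 + 0 = 1.
  i=2: a_2=5, p_2 = 5*1 + 0 = 5, q_2 = 5*1 + 1 = 6.

0/1, 1/1, 5/6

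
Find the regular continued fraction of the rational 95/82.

[1; 6, 3, 4]

Run the Euclidean algorithm on 95 and 82; the successive quotients are the partial quotients a_0, a_1, ... (each step inverts the fractional part left over by the previous one):
  95 = 1*82 + 13, so a_0 = 1.
  82 = 6*13 + 4, so a_1 = 6.
  13 = 3*4 + 1, so a_2 = 3.
  4 = 4*1 + 0, so a_3 = 4.
The remainder reaches 0 after 4 divisions, so the expansion has 4 partial quotients, read off in order.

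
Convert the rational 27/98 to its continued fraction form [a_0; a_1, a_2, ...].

Run the Euclidean algorithm on 27 and 98; the successive quotients are the partial quotients a_0, a_1, ... (each step inverts the fractional part left over by the previous one):
  27 = 0*98 + 27, so a_0 = 0.
  98 = 3*27 + 17, so a_1 = 3.
  27 = 1*17 + 10, so a_2 = 1.
  17 = 1*10 + 7, so a_3 = 1.
  10 = 1*7 + 3, so a_4 = 1.
  7 = 2*3 + 1, so a_5 = 2.
  3 = 3*1 + 0, so a_6 = 3.
The remainder reaches 0 after 7 divisions, so the expansion has 7 partial quotients, read off in order.

[0; 3, 1, 1, 1, 2, 3]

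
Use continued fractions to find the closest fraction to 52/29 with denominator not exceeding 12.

9/5

Expand x = 52/29 as a continued fraction with the Euclidean algorithm:
  52 = 1*29 + 23, so a_0 = 1.
  29 = 1*23 + 6, so a_1 = 1.
  23 = 3*6 + 5, so a_2 = 3.
  6 = 1*5 + 1, so a_3 = 1.
  5 = 5*1 + 0, so a_4 = 5.
so x = [1; 1, 3, 1, 5].
Convergents (p_i = a_i*p_{i-1} + p_{i-2}, q_i = a_i*q_{i-1} + q_{i-2} with p_{-2}=0, p_{-1}=1, q_{-2}=1, q_{-1}=0), until the denominator exceeds 12:
  i=0: a_0=1, p_0 = 1*1 + 0 = 1, q_0 = 1*0 + 1 = 1.
  i=1: a_1=1, p_1 = 1*1 + 1 = 2, q_1 = 1*1 + 0 = 1.
  i=2: a_2=3, p_2 = 3*2 + 1 = 7, q_2 = 3*1 + 1 = 4.
  i=3: a_3=1, p_3 = 1*7 + 2 = 9, q_3 = 1*4 + 1 = 5.
  i=4: a_4=5, p_4 = 5*9 + 7 = 52, q_4 = 5*5 + 4 = 29.
q_4 = 29 > 12, so the last convergent with denominator <= 12 is p_3/q_3 = 9/5.
The closest fraction with denominator <= 12 is either p_3/q_3 or the intermediate fraction (k*p_3 + p_2)/(k*q_3 + q_2) with the largest k >= 1 whose denominator stays <= 12; these approach x as k grows, and every other convergent or intermediate fraction in range is farther away.
Largest k: floor((12 - q_2)/q_3) = floor((12 - 4)/5) = 1.
That gives (1*9 + 7)/(1*5 + 4) = 16/9.
Compare the errors: |x - 9/5| = |52*5 - 9*29|/(29*5) = 1/145, and |x - 16/9| = |52*9 - 16*29|/(29*9) = 4/261.
Cross-multiplying, 1*261 = 261 < 580 = 4*145, so 1/145 is smaller: the convergent 9/5 is closer to x than 16/9.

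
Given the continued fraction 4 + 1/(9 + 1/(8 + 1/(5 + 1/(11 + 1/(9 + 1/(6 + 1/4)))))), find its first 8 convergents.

4/1, 37/9, 300/73, 1537/374, 17207/4187, 156400/38057, 955607/232529, 3978828/968173

Using the convergent recurrence p_i = a_i*p_{i-1} + p_{i-2}, q_i = a_i*q_{i-1} + q_{i-2} with p_{-2}=0, p_{-1}=1, q_{-2}=1, q_{-1}=0:
  i=0: a_0=4, p_0 = 4*1 + 0 = 4, q_0 = 4*0 + 1 = 1.
  i=1: a_1=9, p_1 = 9*4 + 1 = 37, q_1 = 9*1 + 0 = 9.
  i=2: a_2=8, p_2 = 8*37 + 4 = 300, q_2 = 8*9 + 1 = 73.
  i=3: a_3=5, p_3 = 5*300 + 37 = 1537, q_3 = 5*73 + 9 = 374.
  i=4: a_4=11, p_4 = 11*1537 + 300 = 17207, q_4 = 11*374 + 73 = 4187.
  i=5: a_5=9, p_5 = 9*17207 + 1537 = 156400, q_5 = 9*4187 + 374 = 38057.
  i=6: a_6=6, p_6 = 6*156400 + 17207 = 955607, q_6 = 6*38057 + 4187 = 232529.
  i=7: a_7=4, p_7 = 4*955607 + 156400 = 3978828, q_7 = 4*232529 + 38057 = 968173.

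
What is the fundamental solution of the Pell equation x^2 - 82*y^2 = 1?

(x, y) = (163, 18)

First expand sqrt(82) as a continued fraction. With x_i = (sqrt(82) + m_i)/d_i and (m_0, d_0) = (0, 1): a_0 = floor(sqrt(82)) = 9, since 9^2 = 81 <= 82 < 100 = 10^2.
Iterate m_{i+1} = d_i*a_i - m_i, d_{i+1} = (82 - m_{i+1}^2)/d_i, a_{i+1} = floor((a_0 + m_{i+1})/d_{i+1}):
  m_1 = 1*9 - 0 = 9, d_1 = (82 - 9^2)/1 = 1/1 = 1, a_1 = floor((9 + 9)/1) = 18.
  m_2 = 1*18 - 9 = 9, d_2 = (82 - 9^2)/1 = 1/1 = 1: (m_2, d_2) = (m_1, d_1) = (9, 1), so from here the quotient a_1 repeats; the period length is 1.
So sqrt(82) = [9; (18)] with period length k = 1.
k is odd, so (p_{k-1}, q_{k-1}) only solves x^2 - 82y^2 = -1 and the fundamental solution of x^2 - 82y^2 = 1 is (p_{2k-1}, q_{2k-1}) = (p_1, q_1); compute convergents through index 1, running through the period twice.
Convergents (p_i = a_i*p_{i-1} + p_{i-2}, q_i = a_i*q_{i-1} + q_{i-2} with p_{-2}=0, p_{-1}=1, q_{-2}=1, q_{-1}=0):
  i=0: a_0=9, p_0 = 9*1 + 0 = 9, q_0 = 9*0 + 1 = 1.
  i=1: a_1=18, p_1 = 18*9 + 1 = 163, q_1 = 18*1 + 0 = 18.
Indeed p_0^2 - 82*q_0^2 = 81 - 82 = -1, not +1.
Check: 163^2 - 82*18^2 = 26569 - 26568 = 1, so (x, y) = (163, 18) solves the equation, and by the theorem it is the least positive solution.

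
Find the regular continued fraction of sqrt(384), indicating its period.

Write x_i = (sqrt(384) + m_i)/d_i with (m_0, d_0) = (0, 1). a_0 = floor(sqrt(384)) = 19, since 19^2 = 361 <= 384 < 400 = 20^2.
Iterate m_{i+1} = d_i*a_i - m_i, d_{i+1} = (384 - m_{i+1}^2)/d_i, a_{i+1} = floor((a_0 + m_{i+1})/d_{i+1}):
  m_1 = 1*19 - 0 = 19, d_1 = (384 - 19^2)/1 = 23/1 = 23, a_1 = floor((19 + 19)/23) = 1.
  m_2 = 23*1 - 19 = 4, d_2 = (384 - 4^2)/23 = 368/23 = 16, a_2 = floor((19 + 4)/16) = 1.
  m_3 = 16*1 - 4 = 12, d_3 = (384 - 12^2)/16 = 240/16 = 15, a_3 = floor((19 + 12)/15) = 2.
  m_4 = 15*2 - 12 = 18, d_4 = (384 - 18^2)/15 = 60/15 = 4, a_4 = floor((19 + 18)/4) = 9.
  m_5 = 4*9 - 18 = 18, d_5 = (384 - 18^2)/4 = 60/4 = 15, a_5 = floor((19 + 18)/15) = 2.
  m_6 = 15*2 - 18 = 12, d_6 = (384 - 12^2)/15 = 240/15 = 16, a_6 = floor((19 + 12)/16) = 1.
  m_7 = 16*1 - 12 = 4, d_7 = (384 - 4^2)/16 = 368/16 = 23, a_7 = floor((19 + 4)/23) = 1.
  m_8 = 23*1 - 4 = 19, d_8 = (384 - 19^2)/23 = 23/23 = 1, a_8 = floor((19 + 19)/1) = 38.
  m_9 = 1*38 - 19 = 19, d_9 = (384 - 19^2)/1 = 23/1 = 23: (m_9, d_9) = (m_1, d_1) = (19, 23), so from here the quotients repeat a_1, ..., a_8; the period length is 8.
Hence the expansion of sqrt(384) is a_0 = 19 followed by the repeating block 1, 1, 2, 9, 2, 1, 1, 38 (period 8).

[19; (1, 1, 2, 9, 2, 1, 1, 38)]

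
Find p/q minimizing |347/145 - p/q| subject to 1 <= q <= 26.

Expand x = 347/145 as a continued fraction with the Euclidean algorithm:
  347 = 2*145 + 57, so a_0 = 2.
  145 = 2*57 + 31, so a_1 = 2.
  57 = 1*31 + 26, so a_2 = 1.
  31 = 1*26 + 5, so a_3 = 1.
  26 = 5*5 + 1, so a_4 = 5.
  5 = 5*1 + 0, so a_5 = 5.
so x = [2; 2, 1, 1, 5, 5].
Convergents (p_i = a_i*p_{i-1} + p_{i-2}, q_i = a_i*q_{i-1} + q_{i-2} with p_{-2}=0, p_{-1}=1, q_{-2}=1, q_{-1}=0), until the denominator exceeds 26:
  i=0: a_0=2, p_0 = 2*1 + 0 = 2, q_0 = 2*0 + 1 = 1.
  i=1: a_1=2, p_1 = 2*2 + 1 = 5, q_1 = 2*1 + 0 = 2.
  i=2: a_2=1, p_2 = 1*5 + 2 = 7, q_2 = 1*2 + 1 = 3.
  i=3: a_3=1, p_3 = 1*7 + 5 = 12, q_3 = 1*3 + 2 = 5.
  i=4: a_4=5, p_4 = 5*12 + 7 = 67, q_4 = 5*5 + 3 = 28.
q_4 = 28 > 26, so the last convergent with denominator <= 26 is p_3/q_3 = 12/5.
The closest fraction with denominator <= 26 is either p_3/q_3 or the intermediate fraction (k*p_3 + p_2)/(k*q_3 + q_2) with the largest k >= 1 whose denominator stays <= 26; these approach x as k grows, and every other convergent or intermediate fraction in range is farther away.
Largest k: floor((26 - q_2)/q_3) = floor((26 - 3)/5) = 4.
That gives (4*12 + 7)/(4*5 + 3) = 55/23.
Compare the errors: |x - 12/5| = |347*5 - 12*145|/(145*5) = 5/725, and |x - 55/23| = |347*23 - 55*145|/(145*23) = 6/3335.
Cross-multiplying, 6*725 = 4350 < 16675 = 5*3335, so 6/3335 is smaller: the intermediate fraction 55/23 is closer to x than 12/5.

55/23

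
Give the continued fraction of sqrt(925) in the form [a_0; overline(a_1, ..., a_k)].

[30; overline(2, 2, 2, 2, 60)]

Write x_i = (sqrt(925) + m_i)/d_i with (m_0, d_0) = (0, 1). a_0 = floor(sqrt(925)) = 30, since 30^2 = 900 <= 925 < 961 = 31^2.
Iterate m_{i+1} = d_i*a_i - m_i, d_{i+1} = (925 - m_{i+1}^2)/d_i, a_{i+1} = floor((a_0 + m_{i+1})/d_{i+1}):
  m_1 = 1*30 - 0 = 30, d_1 = (925 - 30^2)/1 = 25/1 = 25, a_1 = floor((30 + 30)/25) = 2.
  m_2 = 25*2 - 30 = 20, d_2 = (925 - 20^2)/25 = 525/25 = 21, a_2 = floor((30 + 20)/21) = 2.
  m_3 = 21*2 - 20 = 22, d_3 = (925 - 22^2)/21 = 441/21 = 21, a_3 = floor((30 + 22)/21) = 2.
  m_4 = 21*2 - 22 = 20, d_4 = (925 - 20^2)/21 = 525/21 = 25, a_4 = floor((30 + 20)/25) = 2.
  m_5 = 25*2 - 20 = 30, d_5 = (925 - 30^2)/25 = 25/25 = 1, a_5 = floor((30 + 30)/1) = 60.
  m_6 = 1*60 - 30 = 30, d_6 = (925 - 30^2)/1 = 25/1 = 25: (m_6, d_6) = (m_1, d_1) = (30, 25), so from here the quotients repeat a_1, ..., a_5; the period length is 5.
Hence the expansion of sqrt(925) is a_0 = 30 followed by the repeating block 2, 2, 2, 2, 60 (period 5).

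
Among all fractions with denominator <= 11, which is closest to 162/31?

Expand x = 162/31 as a continued fraction with the Euclidean algorithm:
  162 = 5*31 + 7, so a_0 = 5.
  31 = 4*7 + 3, so a_1 = 4.
  7 = 2*3 + 1, so a_2 = 2.
  3 = 3*1 + 0, so a_3 = 3.
so x = [5; 4, 2, 3].
Convergents (p_i = a_i*p_{i-1} + p_{i-2}, q_i = a_i*q_{i-1} + q_{i-2} with p_{-2}=0, p_{-1}=1, q_{-2}=1, q_{-1}=0), until the denominator exceeds 11:
  i=0: a_0=5, p_0 = 5*1 + 0 = 5, q_0 = 5*0 + 1 = 1.
  i=1: a_1=4, p_1 = 4*5 + 1 = 21, q_1 = 4*1 + 0 = 4.
  i=2: a_2=2, p_2 = 2*21 + 5 = 47, q_2 = 2*4 + 1 = 9.
  i=3: a_3=3, p_3 = 3*47 + 21 = 162, q_3 = 3*9 + 4 = 31.
q_3 = 31 > 11, so the last convergent with denominator <= 11 is p_2/q_2 = 47/9.
The closest fraction with denominator <= 11 is either p_2/q_2 or the intermediate fraction (k*p_2 + p_1)/(k*q_2 + q_1) with the largest k >= 1 whose denominator stays <= 11; these approach x as k grows, and every other convergent or intermediate fraction in range is farther away.
Largest k: floor((11 - q_1)/q_2) = floor((11 - 4)/9) = 0.
Since k = 0, no intermediate fraction beyond p_2/q_2 has denominator <= 11, so the convergent 47/9 is the closest (its error is |162*9 - 47*31|/(31*9) = 1/279).

47/9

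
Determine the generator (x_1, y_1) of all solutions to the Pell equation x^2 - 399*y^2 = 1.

(x, y) = (20, 1)

First expand sqrt(399) as a continued fraction. With x_i = (sqrt(399) + m_i)/d_i and (m_0, d_0) = (0, 1): a_0 = floor(sqrt(399)) = 19, since 19^2 = 361 <= 399 < 400 = 20^2.
Iterate m_{i+1} = d_i*a_i - m_i, d_{i+1} = (399 - m_{i+1}^2)/d_i, a_{i+1} = floor((a_0 + m_{i+1})/d_{i+1}):
  m_1 = 1*19 - 0 = 19, d_1 = (399 - 19^2)/1 = 38/1 = 38, a_1 = floor((19 + 19)/38) = 1.
  m_2 = 38*1 - 19 = 19, d_2 = (399 - 19^2)/38 = 38/38 = 1, a_2 = floor((19 + 19)/1) = 38.
  m_3 = 1*38 - 19 = 19, d_3 = (399 - 19^2)/1 = 38/1 = 38: (m_3, d_3) = (m_1, d_1) = (19, 38), so from here the quotients repeat a_1, a_2; the period length is 2.
So sqrt(399) = [19; (1, 38)] with period length k = 2.
k is even, so the fundamental solution of x^2 - 399y^2 = 1 is (p_{k-1}, q_{k-1}) = (p_1, q_1); compute convergents through index 1.
Convergents (p_i = a_i*p_{i-1} + p_{i-2}, q_i = a_i*q_{i-1} + q_{i-2} with p_{-2}=0, p_{-1}=1, q_{-2}=1, q_{-1}=0):
  i=0: a_0=19, p_0 = 19*1 + 0 = 19, q_0 = 19*0 + 1 = 1.
  i=1: a_1=1, p_1 = 1*19 + 1 = 20, q_1 = 1*1 + 0 = 1.
Check: 20^2 - 399*1^2 = 400 - 399 = 1, so (x, y) = (20, 1) solves the equation, and by the theorem it is the least positive solution.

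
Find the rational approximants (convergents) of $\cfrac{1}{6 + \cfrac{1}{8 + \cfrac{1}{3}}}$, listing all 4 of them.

Using the convergent recurrence p_i = a_i*p_{i-1} + p_{i-2}, q_i = a_i*q_{i-1} + q_{i-2} with p_{-2}=0, p_{-1}=1, q_{-2}=1, q_{-1}=0:
  i=0: a_0=0, p_0 = 0*1 + 0 = 0, q_0 = 0*0 + 1 = 1.
  i=1: a_1=6, p_1 = 6*0 + 1 = 1, q_1 = 6*1 + 0 = 6.
  i=2: a_2=8, p_2 = 8*1 + 0 = 8, q_2 = 8*6 + 1 = 49.
  i=3: a_3=3, p_3 = 3*8 + 1 = 25, q_3 = 3*49 + 6 = 153.

0/1, 1/6, 8/49, 25/153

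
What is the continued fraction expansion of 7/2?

Run the Euclidean algorithm on 7 and 2; the successive quotients are the partial quotients a_0, a_1, ... (each step inverts the fractional part left over by the previous one):
  7 = 3*2 + 1, so a_0 = 3.
  2 = 2*1 + 0, so a_1 = 2.
The remainder reaches 0 after 2 divisions, so the expansion has 2 partial quotients, read off in order.

[3; 2]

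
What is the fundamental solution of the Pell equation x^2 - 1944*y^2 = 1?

First expand sqrt(1944) as a continued fraction. With x_i = (sqrt(1944) + m_i)/d_i and (m_0, d_0) = (0, 1): a_0 = floor(sqrt(1944)) = 44, since 44^2 = 1936 <= 1944 < 2025 = 45^2.
Iterate m_{i+1} = d_i*a_i - m_i, d_{i+1} = (1944 - m_{i+1}^2)/d_i, a_{i+1} = floor((a_0 + m_{i+1})/d_{i+1}):
  m_1 = 1*44 - 0 = 44, d_1 = (1944 - 44^2)/1 = 8/1 = 8, a_1 = floor((44 + 44)/8) = 11.
  m_2 = 8*11 - 44 = 44, d_2 = (1944 - 44^2)/8 = 8/8 = 1, a_2 = floor((44 + 44)/1) = 88.
  m_3 = 1*88 - 44 = 44, d_3 = (1944 - 44^2)/1 = 8/1 = 8: (m_3, d_3) = (m_1, d_1) = (44, 8), so from here the quotients repeat a_1, a_2; the period length is 2.
So sqrt(1944) = [44; (11, 88)] with period length k = 2.
k is even, so the fundamental solution of x^2 - 1944y^2 = 1 is (p_{k-1}, q_{k-1}) = (p_1, q_1); compute convergents through index 1.
Convergents (p_i = a_i*p_{i-1} + p_{i-2}, q_i = a_i*q_{i-1} + q_{i-2} with p_{-2}=0, p_{-1}=1, q_{-2}=1, q_{-1}=0):
  i=0: a_0=44, p_0 = 44*1 + 0 = 44, q_0 = 44*0 + 1 = 1.
  i=1: a_1=11, p_1 = 11*44 + 1 = 485, q_1 = 11*1 + 0 = 11.
Check: 485^2 - 1944*11^2 = 235225 - 235224 = 1, so (x, y) = (485, 11) solves the equation, and by the theorem it is the least positive solution.

(x, y) = (485, 11)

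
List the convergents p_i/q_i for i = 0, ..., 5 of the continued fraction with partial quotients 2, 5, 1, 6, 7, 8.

Using the convergent recurrence p_i = a_i*p_{i-1} + p_{i-2}, q_i = a_i*q_{i-1} + q_{i-2} with p_{-2}=0, p_{-1}=1, q_{-2}=1, q_{-1}=0:
  i=0: a_0=2, p_0 = 2*1 + 0 = 2, q_0 = 2*0 + 1 = 1.
  i=1: a_1=5, p_1 = 5*2 + 1 = 11, q_1 = 5*1 + 0 = 5.
  i=2: a_2=1, p_2 = 1*11 + 2 = 13, q_2 = 1*5 + 1 = 6.
  i=3: a_3=6, p_3 = 6*13 + 11 = 89, q_3 = 6*6 + 5 = 41.
  i=4: a_4=7, p_4 = 7*89 + 13 = 636, q_4 = 7*41 + 6 = 293.
  i=5: a_5=8, p_5 = 8*636 + 89 = 5177, q_5 = 8*293 + 41 = 2385.

2/1, 11/5, 13/6, 89/41, 636/293, 5177/2385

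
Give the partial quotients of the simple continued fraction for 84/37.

[2; 3, 1, 2, 3]

Run the Euclidean algorithm on 84 and 37; the successive quotients are the partial quotients a_0, a_1, ... (each step inverts the fractional part left over by the previous one):
  84 = 2*37 + 10, so a_0 = 2.
  37 = 3*10 + 7, so a_1 = 3.
  10 = 1*7 + 3, so a_2 = 1.
  7 = 2*3 + 1, so a_3 = 2.
  3 = 3*1 + 0, so a_4 = 3.
The remainder reaches 0 after 5 divisions, so the expansion has 5 partial quotients, read off in order.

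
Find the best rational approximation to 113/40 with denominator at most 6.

Expand x = 113/40 as a continued fraction with the Euclidean algorithm:
  113 = 2*40 + 33, so a_0 = 2.
  40 = 1*33 + 7, so a_1 = 1.
  33 = 4*7 + 5, so a_2 = 4.
  7 = 1*5 + 2, so a_3 = 1.
  5 = 2*2 + 1, so a_4 = 2.
  2 = 2*1 + 0, so a_5 = 2.
so x = [2; 1, 4, 1, 2, 2].
Convergents (p_i = a_i*p_{i-1} + p_{i-2}, q_i = a_i*q_{i-1} + q_{i-2} with p_{-2}=0, p_{-1}=1, q_{-2}=1, q_{-1}=0), until the denominator exceeds 6:
  i=0: a_0=2, p_0 = 2*1 + 0 = 2, q_0 = 2*0 + 1 = 1.
  i=1: a_1=1, p_1 = 1*2 + 1 = 3, q_1 = 1*1 + 0 = 1.
  i=2: a_2=4, p_2 = 4*3 + 2 = 14, q_2 = 4*1 + 1 = 5.
  i=3: a_3=1, p_3 = 1*14 + 3 = 17, q_3 = 1*5 + 1 = 6.
  i=4: a_4=2, p_4 = 2*17 + 14 = 48, q_4 = 2*6 + 5 = 17.
q_4 = 17 > 6, so the last convergent with denominator <= 6 is p_3/q_3 = 17/6.
The closest fraction with denominator <= 6 is either p_3/q_3 or the intermediate fraction (k*p_3 + p_2)/(k*q_3 + q_2) with the largest k >= 1 whose denominator stays <= 6; these approach x as k grows, and every other convergent or intermediate fraction in range is farther away.
Largest k: floor((6 - q_2)/q_3) = floor((6 - 5)/6) = 0.
Since k = 0, no intermediate fraction beyond p_3/q_3 has denominator <= 6, so the convergent 17/6 is the closest (its error is |113*6 - 17*40|/(40*6) = 2/240).

17/6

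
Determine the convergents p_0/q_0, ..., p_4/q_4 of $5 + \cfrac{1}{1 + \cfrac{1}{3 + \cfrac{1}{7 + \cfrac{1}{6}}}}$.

Using the convergent recurrence p_i = a_i*p_{i-1} + p_{i-2}, q_i = a_i*q_{i-1} + q_{i-2} with p_{-2}=0, p_{-1}=1, q_{-2}=1, q_{-1}=0:
  i=0: a_0=5, p_0 = 5*1 + 0 = 5, q_0 = 5*0 + 1 = 1.
  i=1: a_1=1, p_1 = 1*5 + 1 = 6, q_1 = 1*1 + 0 = 1.
  i=2: a_2=3, p_2 = 3*6 + 5 = 23, q_2 = 3*1 + 1 = 4.
  i=3: a_3=7, p_3 = 7*23 + 6 = 167, q_3 = 7*4 + 1 = 29.
  i=4: a_4=6, p_4 = 6*167 + 23 = 1025, q_4 = 6*29 + 4 = 178.

5/1, 6/1, 23/4, 167/29, 1025/178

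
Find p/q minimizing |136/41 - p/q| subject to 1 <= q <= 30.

Expand x = 136/41 as a continued fraction with the Euclidean algorithm:
  136 = 3*41 + 13, so a_0 = 3.
  41 = 3*13 + 2, so a_1 = 3.
  13 = 6*2 + 1, so a_2 = 6.
  2 = 2*1 + 0, so a_3 = 2.
so x = [3; 3, 6, 2].
Convergents (p_i = a_i*p_{i-1} + p_{i-2}, q_i = a_i*q_{i-1} + q_{i-2} with p_{-2}=0, p_{-1}=1, q_{-2}=1, q_{-1}=0), until the denominator exceeds 30:
  i=0: a_0=3, p_0 = 3*1 + 0 = 3, q_0 = 3*0 + 1 = 1.
  i=1: a_1=3, p_1 = 3*3 + 1 = 10, q_1 = 3*1 + 0 = 3.
  i=2: a_2=6, p_2 = 6*10 + 3 = 63, q_2 = 6*3 + 1 = 19.
  i=3: a_3=2, p_3 = 2*63 + 10 = 136, q_3 = 2*19 + 3 = 41.
q_3 = 41 > 30, so the last convergent with denominator <= 30 is p_2/q_2 = 63/19.
The closest fraction with denominator <= 30 is either p_2/q_2 or the intermediate fraction (k*p_2 + p_1)/(k*q_2 + q_1) with the largest k >= 1 whose denominator stays <= 30; these approach x as k grows, and every other convergent or intermediate fraction in range is farther away.
Largest k: floor((30 - q_1)/q_2) = floor((30 - 3)/19) = 1.
That gives (1*63 + 10)/(1*19 + 3) = 73/22.
Compare the errors: |x - 63/19| = |136*19 - 63*41|/(41*19) = 1/779, and |x - 73/22| = |136*22 - 73*41|/(41*22) = 1/902.
Cross-multiplying, 1*779 = 779 < 902 = 1*902, so 1/902 is smaller: the intermediate fraction 73/22 is closer to x than 63/19.

73/22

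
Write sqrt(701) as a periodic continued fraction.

[26; (2, 10, 10, 2, 52)]

Write x_i = (sqrt(701) + m_i)/d_i with (m_0, d_0) = (0, 1). a_0 = floor(sqrt(701)) = 26, since 26^2 = 676 <= 701 < 729 = 27^2.
Iterate m_{i+1} = d_i*a_i - m_i, d_{i+1} = (701 - m_{i+1}^2)/d_i, a_{i+1} = floor((a_0 + m_{i+1})/d_{i+1}):
  m_1 = 1*26 - 0 = 26, d_1 = (701 - 26^2)/1 = 25/1 = 25, a_1 = floor((26 + 26)/25) = 2.
  m_2 = 25*2 - 26 = 24, d_2 = (701 - 24^2)/25 = 125/25 = 5, a_2 = floor((26 + 24)/5) = 10.
  m_3 = 5*10 - 24 = 26, d_3 = (701 - 26^2)/5 = 25/5 = 5, a_3 = floor((26 + 26)/5) = 10.
  m_4 = 5*10 - 26 = 24, d_4 = (701 - 24^2)/5 = 125/5 = 25, a_4 = floor((26 + 24)/25) = 2.
  m_5 = 25*2 - 24 = 26, d_5 = (701 - 26^2)/25 = 25/25 = 1, a_5 = floor((26 + 26)/1) = 52.
  m_6 = 1*52 - 26 = 26, d_6 = (701 - 26^2)/1 = 25/1 = 25: (m_6, d_6) = (m_1, d_1) = (26, 25), so from here the quotients repeat a_1, ..., a_5; the period length is 5.
Hence the expansion of sqrt(701) is a_0 = 26 followed by the repeating block 2, 10, 10, 2, 52 (period 5).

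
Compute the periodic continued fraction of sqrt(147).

[12; (8, 24)]

Write x_i = (sqrt(147) + m_i)/d_i with (m_0, d_0) = (0, 1). a_0 = floor(sqrt(147)) = 12, since 12^2 = 144 <= 147 < 169 = 13^2.
Iterate m_{i+1} = d_i*a_i - m_i, d_{i+1} = (147 - m_{i+1}^2)/d_i, a_{i+1} = floor((a_0 + m_{i+1})/d_{i+1}):
  m_1 = 1*12 - 0 = 12, d_1 = (147 - 12^2)/1 = 3/1 = 3, a_1 = floor((12 + 12)/3) = 8.
  m_2 = 3*8 - 12 = 12, d_2 = (147 - 12^2)/3 = 3/3 = 1, a_2 = floor((12 + 12)/1) = 24.
  m_3 = 1*24 - 12 = 12, d_3 = (147 - 12^2)/1 = 3/1 = 3: (m_3, d_3) = (m_1, d_1) = (12, 3), so from here the quotients repeat a_1, a_2; the period length is 2.
Hence the expansion of sqrt(147) is a_0 = 12 followed by the repeating block 8, 24 (period 2).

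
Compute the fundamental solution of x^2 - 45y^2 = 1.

(x, y) = (161, 24)

First expand sqrt(45) as a continued fraction. With x_i = (sqrt(45) + m_i)/d_i and (m_0, d_0) = (0, 1): a_0 = floor(sqrt(45)) = 6, since 6^2 = 36 <= 45 < 49 = 7^2.
Iterate m_{i+1} = d_i*a_i - m_i, d_{i+1} = (45 - m_{i+1}^2)/d_i, a_{i+1} = floor((a_0 + m_{i+1})/d_{i+1}):
  m_1 = 1*6 - 0 = 6, d_1 = (45 - 6^2)/1 = 9/1 = 9, a_1 = floor((6 + 6)/9) = 1.
  m_2 = 9*1 - 6 = 3, d_2 = (45 - 3^2)/9 = 36/9 = 4, a_2 = floor((6 + 3)/4) = 2.
  m_3 = 4*2 - 3 = 5, d_3 = (45 - 5^2)/4 = 20/4 = 5, a_3 = floor((6 + 5)/5) = 2.
  m_4 = 5*2 - 5 = 5, d_4 = (45 - 5^2)/5 = 20/5 = 4, a_4 = floor((6 + 5)/4) = 2.
  m_5 = 4*2 - 5 = 3, d_5 = (45 - 3^2)/4 = 36/4 = 9, a_5 = floor((6 + 3)/9) = 1.
  m_6 = 9*1 - 3 = 6, d_6 = (45 - 6^2)/9 = 9/9 = 1, a_6 = floor((6 + 6)/1) = 12.
  m_7 = 1*12 - 6 = 6, d_7 = (45 - 6^2)/1 = 9/1 = 9: (m_7, d_7) = (m_1, d_1) = (6, 9), so from here the quotients repeat a_1, ..., a_6; the period length is 6.
So sqrt(45) = [6; (1, 2, 2, 2, 1, 12)] with period length k = 6.
k is even, so the fundamental solution of x^2 - 45y^2 = 1 is (p_{k-1}, q_{k-1}) = (p_5, q_5); compute convergents through index 5.
Convergents (p_i = a_i*p_{i-1} + p_{i-2}, q_i = a_i*q_{i-1} + q_{i-2} with p_{-2}=0, p_{-1}=1, q_{-2}=1, q_{-1}=0):
  i=0: a_0=6, p_0 = 6*1 + 0 = 6, q_0 = 6*0 + 1 = 1.
  i=1: a_1=1, p_1 = 1*6 + 1 = 7, q_1 = 1*1 + 0 = 1.
  i=2: a_2=2, p_2 = 2*7 + 6 = 20, q_2 = 2*1 + 1 = 3.
  i=3: a_3=2, p_3 = 2*20 + 7 = 47, q_3 = 2*3 + 1 = 7.
  i=4: a_4=2, p_4 = 2*47 + 20 = 114, q_4 = 2*7 + 3 = 17.
  i=5: a_5=1, p_5 = 1*114 + 47 = 161, q_5 = 1*17 + 7 = 24.
Check: 161^2 - 45*24^2 = 25921 - 25920 = 1, so (x, y) = (161, 24) solves the equation, and by the theorem it is the least positive solution.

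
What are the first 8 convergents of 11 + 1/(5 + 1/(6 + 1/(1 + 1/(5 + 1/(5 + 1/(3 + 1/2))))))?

Using the convergent recurrence p_i = a_i*p_{i-1} + p_{i-2}, q_i = a_i*q_{i-1} + q_{i-2} with p_{-2}=0, p_{-1}=1, q_{-2}=1, q_{-1}=0:
  i=0: a_0=11, p_0 = 11*1 + 0 = 11, q_0 = 11*0 + 1 = 1.
  i=1: a_1=5, p_1 = 5*11 + 1 = 56, q_1 = 5*1 + 0 = 5.
  i=2: a_2=6, p_2 = 6*56 + 11 = 347, q_2 = 6*5 + 1 = 31.
  i=3: a_3=1, p_3 = 1*347 + 56 = 403, q_3 = 1*31 + 5 = 36.
  i=4: a_4=5, p_4 = 5*403 + 347 = 2362, q_4 = 5*36 + 31 = 211.
  i=5: a_5=5, p_5 = 5*2362 + 403 = 12213, q_5 = 5*211 + 36 = 1091.
  i=6: a_6=3, p_6 = 3*12213 + 2362 = 39001, q_6 = 3*1091 + 211 = 3484.
  i=7: a_7=2, p_7 = 2*39001 + 12213 = 90215, q_7 = 2*3484 + 1091 = 8059.

11/1, 56/5, 347/31, 403/36, 2362/211, 12213/1091, 39001/3484, 90215/8059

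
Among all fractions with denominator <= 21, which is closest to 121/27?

94/21

Expand x = 121/27 as a continued fraction with the Euclidean algorithm:
  121 = 4*27 + 13, so a_0 = 4.
  27 = 2*13 + 1, so a_1 = 2.
  13 = 13*1 + 0, so a_2 = 13.
so x = [4; 2, 13].
Convergents (p_i = a_i*p_{i-1} + p_{i-2}, q_i = a_i*q_{i-1} + q_{i-2} with p_{-2}=0, p_{-1}=1, q_{-2}=1, q_{-1}=0), until the denominator exceeds 21:
  i=0: a_0=4, p_0 = 4*1 + 0 = 4, q_0 = 4*0 + 1 = 1.
  i=1: a_1=2, p_1 = 2*4 + 1 = 9, q_1 = 2*1 + 0 = 2.
  i=2: a_2=13, p_2 = 13*9 + 4 = 121, q_2 = 13*2 + 1 = 27.
q_2 = 27 > 21, so the last convergent with denominator <= 21 is p_1/q_1 = 9/2.
The closest fraction with denominator <= 21 is either p_1/q_1 or the intermediate fraction (k*p_1 + p_0)/(k*q_1 + q_0) with the largest k >= 1 whose denominator stays <= 21; these approach x as k grows, and every other convergent or intermediate fraction in range is farther away.
Largest k: floor((21 - q_0)/q_1) = floor((21 - 1)/2) = 10.
That gives (10*9 + 4)/(10*2 + 1) = 94/21.
Compare the errors: |x - 9/2| = |121*2 - 9*27|/(27*2) = 1/54, and |x - 94/21| = |121*21 - 94*27|/(27*21) = 3/567.
Cross-multiplying, 3*54 = 162 < 567 = 1*567, so 3/567 is smaller: the intermediate fraction 94/21 is closer to x than 9/2.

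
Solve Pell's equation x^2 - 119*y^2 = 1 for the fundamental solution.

First expand sqrt(119) as a continued fraction. With x_i = (sqrt(119) + m_i)/d_i and (m_0, d_0) = (0, 1): a_0 = floor(sqrt(119)) = 10, since 10^2 = 100 <= 119 < 121 = 11^2.
Iterate m_{i+1} = d_i*a_i - m_i, d_{i+1} = (119 - m_{i+1}^2)/d_i, a_{i+1} = floor((a_0 + m_{i+1})/d_{i+1}):
  m_1 = 1*10 - 0 = 10, d_1 = (119 - 10^2)/1 = 19/1 = 19, a_1 = floor((10 + 10)/19) = 1.
  m_2 = 19*1 - 10 = 9, d_2 = (119 - 9^2)/19 = 38/19 = 2, a_2 = floor((10 + 9)/2) = 9.
  m_3 = 2*9 - 9 = 9, d_3 = (119 - 9^2)/2 = 38/2 = 19, a_3 = floor((10 + 9)/19) = 1.
  m_4 = 19*1 - 9 = 10, d_4 = (119 - 10^2)/19 = 19/19 = 1, a_4 = floor((10 + 10)/1) = 20.
  m_5 = 1*20 - 10 = 10, d_5 = (119 - 10^2)/1 = 19/1 = 19: (m_5, d_5) = (m_1, d_1) = (10, 19), so from here the quotients repeat a_1, ..., a_4; the period length is 4.
So sqrt(119) = [10; (1, 9, 1, 20)] with period length k = 4.
k is even, so the fundamental solution of x^2 - 119y^2 = 1 is (p_{k-1}, q_{k-1}) = (p_3, q_3); compute convergents through index 3.
Convergents (p_i = a_i*p_{i-1} + p_{i-2}, q_i = a_i*q_{i-1} + q_{i-2} with p_{-2}=0, p_{-1}=1, q_{-2}=1, q_{-1}=0):
  i=0: a_0=10, p_0 = 10*1 + 0 = 10, q_0 = 10*0 + 1 = 1.
  i=1: a_1=1, p_1 = 1*10 + 1 = 11, q_1 = 1*1 + 0 = 1.
  i=2: a_2=9, p_2 = 9*11 + 10 = 109, q_2 = 9*1 + 1 = 10.
  i=3: a_3=1, p_3 = 1*109 + 11 = 120, q_3 = 1*10 + 1 = 11.
Check: 120^2 - 119*11^2 = 14400 - 14399 = 1, so (x, y) = (120, 11) solves the equation, and by the theorem it is the least positive solution.

(x, y) = (120, 11)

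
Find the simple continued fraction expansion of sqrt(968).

[31; (8, 1, 6, 1, 8, 62)]

Write x_i = (sqrt(968) + m_i)/d_i with (m_0, d_0) = (0, 1). a_0 = floor(sqrt(968)) = 31, since 31^2 = 961 <= 968 < 1024 = 32^2.
Iterate m_{i+1} = d_i*a_i - m_i, d_{i+1} = (968 - m_{i+1}^2)/d_i, a_{i+1} = floor((a_0 + m_{i+1})/d_{i+1}):
  m_1 = 1*31 - 0 = 31, d_1 = (968 - 31^2)/1 = 7/1 = 7, a_1 = floor((31 + 31)/7) = 8.
  m_2 = 7*8 - 31 = 25, d_2 = (968 - 25^2)/7 = 343/7 = 49, a_2 = floor((31 + 25)/49) = 1.
  m_3 = 49*1 - 25 = 24, d_3 = (968 - 24^2)/49 = 392/49 = 8, a_3 = floor((31 + 24)/8) = 6.
  m_4 = 8*6 - 24 = 24, d_4 = (968 - 24^2)/8 = 392/8 = 49, a_4 = floor((31 + 24)/49) = 1.
  m_5 = 49*1 - 24 = 25, d_5 = (968 - 25^2)/49 = 343/49 = 7, a_5 = floor((31 + 25)/7) = 8.
  m_6 = 7*8 - 25 = 31, d_6 = (968 - 31^2)/7 = 7/7 = 1, a_6 = floor((31 + 31)/1) = 62.
  m_7 = 1*62 - 31 = 31, d_7 = (968 - 31^2)/1 = 7/1 = 7: (m_7, d_7) = (m_1, d_1) = (31, 7), so from here the quotients repeat a_1, ..., a_6; the period length is 6.
Hence the expansion of sqrt(968) is a_0 = 31 followed by the repeating block 8, 1, 6, 1, 8, 62 (period 6).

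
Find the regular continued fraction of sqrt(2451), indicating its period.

Write x_i = (sqrt(2451) + m_i)/d_i with (m_0, d_0) = (0, 1). a_0 = floor(sqrt(2451)) = 49, since 49^2 = 2401 <= 2451 < 2500 = 50^2.
Iterate m_{i+1} = d_i*a_i - m_i, d_{i+1} = (2451 - m_{i+1}^2)/d_i, a_{i+1} = floor((a_0 + m_{i+1})/d_{i+1}):
  m_1 = 1*49 - 0 = 49, d_1 = (2451 - 49^2)/1 = 50/1 = 50, a_1 = floor((49 + 49)/50) = 1.
  m_2 = 50*1 - 49 = 1, d_2 = (2451 - 1^2)/50 = 2450/50 = 49, a_2 = floor((49 + 1)/49) = 1.
  m_3 = 49*1 - 1 = 48, d_3 = (2451 - 48^2)/49 = 147/49 = 3, a_3 = floor((49 + 48)/3) = 32.
  m_4 = 3*32 - 48 = 48, d_4 = (2451 - 48^2)/3 = 147/3 = 49, a_4 = floor((49 + 48)/49) = 1.
  m_5 = 49*1 - 48 = 1, d_5 = (2451 - 1^2)/49 = 2450/49 = 50, a_5 = floor((49 + 1)/50) = 1.
  m_6 = 50*1 - 1 = 49, d_6 = (2451 - 49^2)/50 = 50/50 = 1, a_6 = floor((49 + 49)/1) = 98.
  m_7 = 1*98 - 49 = 49, d_7 = (2451 - 49^2)/1 = 50/1 = 50: (m_7, d_7) = (m_1, d_1) = (49, 50), so from here the quotients repeat a_1, ..., a_6; the period length is 6.
Hence the expansion of sqrt(2451) is a_0 = 49 followed by the repeating block 1, 1, 32, 1, 1, 98 (period 6).

[49; (1, 1, 32, 1, 1, 98)]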